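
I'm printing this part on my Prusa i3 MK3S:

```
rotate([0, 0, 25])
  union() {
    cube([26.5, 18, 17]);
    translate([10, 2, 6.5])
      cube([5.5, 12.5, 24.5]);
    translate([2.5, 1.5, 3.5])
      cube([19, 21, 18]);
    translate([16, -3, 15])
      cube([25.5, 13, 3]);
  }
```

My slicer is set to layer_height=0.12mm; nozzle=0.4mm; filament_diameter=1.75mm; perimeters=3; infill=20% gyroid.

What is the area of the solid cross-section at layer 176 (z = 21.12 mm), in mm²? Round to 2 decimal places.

399.00 mm²

At z = 21.12 mm: the cube is absent (z outside [0, 17]); the 5.5×12.5 cube at (10, 2) contributes its full rectangle (area 68.75 mm²); the cube at (2.5, 1.5) (footprint 19×21) is included at this height (area 399.00 mm²); the cube at (16, -3) is absent (z outside [15, 18]); Merging all regions: the 5.5×12.5 cube at (10, 2) lies entirely inside the 19×21 cube at (2.5, 1.5), so the union is just the 19×21 cube at (2.5, 1.5) — area = 399.00 mm²; (whole slice rotated 25° about Z — lengths, areas and connectivity unchanged). Overall, the cross-section is a single solid region. Net area = 399.00 mm².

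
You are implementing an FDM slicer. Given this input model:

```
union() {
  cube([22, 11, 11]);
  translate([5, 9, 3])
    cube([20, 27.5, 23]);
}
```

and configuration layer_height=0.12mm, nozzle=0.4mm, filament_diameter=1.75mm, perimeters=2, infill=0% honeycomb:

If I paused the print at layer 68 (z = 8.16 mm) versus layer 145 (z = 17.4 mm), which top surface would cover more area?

layer 68 (z = 8.16 mm)

Layer 68 (z = 8.16): the cube (footprint 22×11) is included at this height (area 242.00 mm²); the cube at (5, 9) (footprint 20×27.5) is included at this height (area 550.00 mm²); Combining (union): the regions partially overlap — summed areas 792.00 mm² minus the doubly-counted overlap 34.00 mm² gives 758.00 mm² — area = 758.00 mm². So its area = 758.00 mm². Layer 145 (z = 17.4): the cube does not reach this height (z outside [0, 11]); the 20×27.5 cube at (5, 9) contributes its full rectangle (area 550.00 mm²); Taking the union: only the 20×27.5 cube at (5, 9) is present, so the union is just that shape — area = 550.00 mm². So its area = 550.00 mm². Layer 68 is larger (758.00 vs 550.00 mm²).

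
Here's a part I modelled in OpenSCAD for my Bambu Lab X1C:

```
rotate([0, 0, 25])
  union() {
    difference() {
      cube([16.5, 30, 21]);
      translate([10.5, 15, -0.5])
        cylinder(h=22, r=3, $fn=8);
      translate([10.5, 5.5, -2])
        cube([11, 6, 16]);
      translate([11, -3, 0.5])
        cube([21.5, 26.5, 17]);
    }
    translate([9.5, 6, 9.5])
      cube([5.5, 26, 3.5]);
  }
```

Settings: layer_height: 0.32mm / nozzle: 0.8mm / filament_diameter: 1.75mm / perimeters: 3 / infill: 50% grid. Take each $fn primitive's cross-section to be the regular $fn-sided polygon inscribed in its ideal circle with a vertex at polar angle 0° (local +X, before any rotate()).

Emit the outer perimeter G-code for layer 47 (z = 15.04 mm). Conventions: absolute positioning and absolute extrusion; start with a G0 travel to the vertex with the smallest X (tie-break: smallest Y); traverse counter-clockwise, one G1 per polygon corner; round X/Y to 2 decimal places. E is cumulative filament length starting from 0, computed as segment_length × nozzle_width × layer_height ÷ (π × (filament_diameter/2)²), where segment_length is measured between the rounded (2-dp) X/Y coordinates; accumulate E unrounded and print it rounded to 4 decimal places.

G0 X-12.68 Y27.19 Z15.04
G1 X0.00 Y0.00 E3.1931
G1 X9.97 Y4.65 E4.3640
G1 X4.81 Y15.71 E5.6629
G1 X4.44 Y15.31 E5.7209
G1 X2.15 Y15.21 E5.9649
G1 X0.46 Y16.76 E6.2090
G1 X0.36 Y19.06 E6.4540
G1 X1.91 Y20.75 E6.6980
G1 X2.45 Y20.77 E6.7556
G1 X0.04 Y25.95 E7.3636
G1 X5.02 Y28.27 E7.9484
G1 X2.28 Y34.16 E8.6398
G1 X-12.68 Y27.19 E10.3963

At z = 15.04 mm: the 16.5×30 cube contributes its full rectangle; the r=3 cylinder at (10.5, 15) contributes a regular 8-gon of circumradius 3; the cube at (10.5, 5.5) does not reach this height (z outside [-2, 14]); the cube at (11, -3) is present — its section is the full 21.5×26.5 rectangle; Subtracting the remaining from the first: starting from the 16.5×30 cube, the r=3 cylinder at (10.5, 15) lies wholly inside it (removes its full 25.46 mm² and its 18.37 mm outline becomes a hole wall); the 21.5×26.5 cube at (11, -3) partially overlaps it — only the 119.42 mm² overlap (of its 569.75 mm²) is removed, clipping the outline — 1 connected region; the cube at (9.5, 6) is not intersected at this z (z outside [9.5, 13]); Taking the union: only the result so far is present, so the union is just that shape — 1 connected region; (rotated 25° about Z; rotation is an isometry so areas/perimeters/island counts are preserved). The outline is a single polygon with 13 vertices. Extrusion per mm of travel: 0.8 × 0.32 / (π × 0.875²) = 0.106432. Accumulating E over each segment gives final E = 10.3963.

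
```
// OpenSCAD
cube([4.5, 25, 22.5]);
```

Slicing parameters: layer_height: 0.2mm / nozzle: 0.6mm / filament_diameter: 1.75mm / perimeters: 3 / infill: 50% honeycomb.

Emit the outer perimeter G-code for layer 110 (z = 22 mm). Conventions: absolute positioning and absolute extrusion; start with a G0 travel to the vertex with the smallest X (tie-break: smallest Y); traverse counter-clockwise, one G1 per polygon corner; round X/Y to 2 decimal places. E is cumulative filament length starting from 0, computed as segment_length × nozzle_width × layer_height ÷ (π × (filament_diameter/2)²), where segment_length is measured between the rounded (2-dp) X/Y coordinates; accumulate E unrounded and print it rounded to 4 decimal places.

At z = 22 mm: the cube (footprint 4.5×25) is included at this height. The outline is a single polygon with 4 vertices. Extrusion per mm of travel: 0.6 × 0.2 / (π × 0.875²) = 0.049890. Accumulating E over each segment gives final E = 2.9435.

G0 X0.00 Y0.00 Z22.00
G1 X4.50 Y0.00 E0.2245
G1 X4.50 Y25.00 E1.4718
G1 X0.00 Y25.00 E1.6963
G1 X0.00 Y0.00 E2.9435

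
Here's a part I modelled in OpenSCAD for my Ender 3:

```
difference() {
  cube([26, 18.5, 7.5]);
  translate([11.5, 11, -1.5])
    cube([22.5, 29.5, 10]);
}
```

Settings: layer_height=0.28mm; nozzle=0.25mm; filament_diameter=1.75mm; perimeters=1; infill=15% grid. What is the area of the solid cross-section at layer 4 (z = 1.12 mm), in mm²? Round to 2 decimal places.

At z = 1.12 mm: the cube is present — its section is the full 26×18.5 rectangle (area 481.00 mm²); the 22.5×29.5 cube at (11.5, 11) contributes its full rectangle (area 663.75 mm²); Subtracting the remaining from the first: starting from the 26×18.5 cube (481.00 mm²), the 22.5×29.5 cube at (11.5, 11) partially overlaps it — only the 108.75 mm² overlap (of its 663.75 mm²) is removed, clipping the outline — area = 372.25 mm². Overall, the cross-section is a single solid region. Net area = 372.25 mm².

372.25 mm²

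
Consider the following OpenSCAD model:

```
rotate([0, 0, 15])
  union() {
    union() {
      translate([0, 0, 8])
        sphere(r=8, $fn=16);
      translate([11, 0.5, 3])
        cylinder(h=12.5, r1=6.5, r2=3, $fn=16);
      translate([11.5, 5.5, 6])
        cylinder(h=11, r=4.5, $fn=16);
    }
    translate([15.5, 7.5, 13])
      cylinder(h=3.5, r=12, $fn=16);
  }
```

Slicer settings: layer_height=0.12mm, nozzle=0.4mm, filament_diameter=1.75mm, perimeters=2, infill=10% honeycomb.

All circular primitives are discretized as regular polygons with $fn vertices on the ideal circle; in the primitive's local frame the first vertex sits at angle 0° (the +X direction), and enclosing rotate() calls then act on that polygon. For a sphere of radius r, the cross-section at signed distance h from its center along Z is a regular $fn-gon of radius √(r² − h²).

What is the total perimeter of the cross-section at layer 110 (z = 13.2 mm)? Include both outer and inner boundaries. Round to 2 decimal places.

104.22 mm

At z = 13.2 mm: the r=8 sphere contributes a regular 16-gon of circumradius √(8²−5.2²) = 6.079 (perimeter = 2·16·6.079·sin(180°/16) = 37.95 mm); the cone at (11, 0.5) (r1=6.5→r2=3) has section circumradius 3.644 here — a regular 16-gon (perimeter = 2·16·3.644·sin(180°/16) = 22.75 mm); the r=4.5 cylinder at (11.5, 5.5) gives a regular 16-gon of circumradius 4.5 (constant along its height) (perimeter = 2·16·4.500·sin(180°/16) = 28.09 mm); Taking the union: the regions partially overlap (shared area 13.05 mm²), so the edge portions inside another operand are dropped and the merged outline is re-measured after clipping — boundary = 74.43 mm; the cylinder at (15.5, 7.5): section is a regular 16-gon, circumradius r=12 (perimeter = 2·16·12.000·sin(180°/16) = 74.91 mm); Taking the union: the regions partially overlap (shared area 91.25 mm²), so the edge portions inside another operand are dropped and the merged outline is re-measured after clipping — boundary = 104.22 mm; (whole slice rotated 15° about Z — lengths, areas and connectivity unchanged). Overall, the cross-section is a single solid region. Total boundary length (outer) = 104.22 mm.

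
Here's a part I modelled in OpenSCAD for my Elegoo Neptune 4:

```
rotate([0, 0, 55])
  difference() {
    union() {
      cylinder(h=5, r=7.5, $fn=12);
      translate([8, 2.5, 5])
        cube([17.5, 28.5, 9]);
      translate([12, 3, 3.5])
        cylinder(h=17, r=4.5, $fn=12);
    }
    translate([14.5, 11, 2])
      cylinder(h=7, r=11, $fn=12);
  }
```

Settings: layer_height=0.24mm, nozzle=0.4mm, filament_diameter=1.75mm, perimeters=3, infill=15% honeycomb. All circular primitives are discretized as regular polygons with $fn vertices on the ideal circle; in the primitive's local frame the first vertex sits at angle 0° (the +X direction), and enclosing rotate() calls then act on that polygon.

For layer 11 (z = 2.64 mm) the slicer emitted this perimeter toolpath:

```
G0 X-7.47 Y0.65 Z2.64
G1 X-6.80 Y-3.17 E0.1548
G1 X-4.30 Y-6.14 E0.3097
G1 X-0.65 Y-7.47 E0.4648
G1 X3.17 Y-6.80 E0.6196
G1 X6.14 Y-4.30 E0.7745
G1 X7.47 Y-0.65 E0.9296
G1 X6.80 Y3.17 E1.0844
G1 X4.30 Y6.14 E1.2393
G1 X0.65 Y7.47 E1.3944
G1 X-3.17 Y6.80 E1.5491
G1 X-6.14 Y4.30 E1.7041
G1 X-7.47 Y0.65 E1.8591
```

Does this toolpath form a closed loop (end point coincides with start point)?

Start point (G0): (-7.47, 0.65). End point (last G1): the path returns to the start — closed.

yes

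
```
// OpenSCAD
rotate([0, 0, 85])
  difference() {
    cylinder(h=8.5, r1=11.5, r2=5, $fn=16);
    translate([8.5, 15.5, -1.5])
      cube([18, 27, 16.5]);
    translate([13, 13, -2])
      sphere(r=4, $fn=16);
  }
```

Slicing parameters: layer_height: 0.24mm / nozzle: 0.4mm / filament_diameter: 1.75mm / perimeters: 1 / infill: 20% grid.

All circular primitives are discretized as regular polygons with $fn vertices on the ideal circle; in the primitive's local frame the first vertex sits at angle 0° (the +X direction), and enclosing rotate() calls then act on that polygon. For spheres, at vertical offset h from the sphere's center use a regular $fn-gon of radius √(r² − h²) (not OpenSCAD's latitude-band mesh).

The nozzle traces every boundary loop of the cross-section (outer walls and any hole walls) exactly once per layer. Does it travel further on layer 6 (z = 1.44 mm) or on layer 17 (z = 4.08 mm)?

layer 6 (z = 1.44 mm)

Layer 6 (z = 1.44): the cone: at t=0.169 of its height the radius interpolates to r₁+(r₂−r₁)t = 10.399, giving a regular 16-gon of that circumradius (perimeter = 2·16·10.399·sin(180°/16) = 64.92 mm); the 18×27 cube at (8.5, 15.5) contributes its full rectangle (perimeter 90.00 mm); the r=4 sphere at (13, 13) contributes a regular 16-gon of circumradius √(4²−3.44²) = 2.041 (perimeter = 2·16·2.041·sin(180°/16) = 12.74 mm); Taking the first minus the rest: starting from the cone, the 18×27 cube at (8.5, 15.5) misses the remaining region (no effect); the r=4 sphere at (13, 13) misses the remaining region (no effect) — boundary = 64.92 mm; (rotated 85° about Z; rotation is an isometry so areas/perimeters/island counts are preserved). So its perimeter = 64.92 mm. Layer 17 (z = 4.08): the cone contributes a regular 16-gon of circumradius 8.380 (interpolated between r1=11.5 and r2=5 at t=0.480) (perimeter = 2·16·8.380·sin(180°/16) = 52.32 mm); the 18×27 cube at (8.5, 15.5) contributes its full rectangle (perimeter 90.00 mm); the sphere at (13, 13) is not intersected at this z (|z−center|=6.080 > r=4); After the difference (first − rest): starting from the cone, the 18×27 cube at (8.5, 15.5) misses the remaining region (no effect) — boundary = 52.32 mm; (rotated 85° about Z; rotation is an isometry so areas/perimeters/island counts are preserved). So its perimeter = 52.32 mm. Layer 6 is larger (64.92 vs 52.32 mm).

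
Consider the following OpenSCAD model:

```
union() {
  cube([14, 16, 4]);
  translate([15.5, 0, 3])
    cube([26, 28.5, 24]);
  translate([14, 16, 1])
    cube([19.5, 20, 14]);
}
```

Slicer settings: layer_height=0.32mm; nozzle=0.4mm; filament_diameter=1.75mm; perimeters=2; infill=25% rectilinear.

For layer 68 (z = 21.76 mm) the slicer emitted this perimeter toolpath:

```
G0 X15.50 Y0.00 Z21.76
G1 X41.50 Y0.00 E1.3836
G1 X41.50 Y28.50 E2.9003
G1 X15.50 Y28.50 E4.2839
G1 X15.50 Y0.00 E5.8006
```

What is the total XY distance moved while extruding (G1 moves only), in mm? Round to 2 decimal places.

Sum the Euclidean lengths of each G1 segment: total = 109.00 mm.

109.00 mm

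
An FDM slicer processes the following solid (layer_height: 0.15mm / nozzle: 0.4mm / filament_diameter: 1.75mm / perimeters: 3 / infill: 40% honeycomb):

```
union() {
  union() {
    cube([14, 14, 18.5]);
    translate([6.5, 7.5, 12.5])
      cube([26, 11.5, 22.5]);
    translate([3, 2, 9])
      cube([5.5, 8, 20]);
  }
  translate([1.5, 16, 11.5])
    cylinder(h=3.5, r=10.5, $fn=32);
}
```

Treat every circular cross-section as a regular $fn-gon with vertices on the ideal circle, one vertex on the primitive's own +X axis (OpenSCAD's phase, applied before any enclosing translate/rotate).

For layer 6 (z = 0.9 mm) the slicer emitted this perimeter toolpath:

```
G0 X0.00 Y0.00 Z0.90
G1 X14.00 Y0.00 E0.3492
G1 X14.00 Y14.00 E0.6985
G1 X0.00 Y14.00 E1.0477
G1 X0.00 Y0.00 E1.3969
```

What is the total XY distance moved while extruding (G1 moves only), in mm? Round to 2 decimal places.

56.00 mm

Sum the Euclidean lengths of each G1 segment: total = 56.00 mm.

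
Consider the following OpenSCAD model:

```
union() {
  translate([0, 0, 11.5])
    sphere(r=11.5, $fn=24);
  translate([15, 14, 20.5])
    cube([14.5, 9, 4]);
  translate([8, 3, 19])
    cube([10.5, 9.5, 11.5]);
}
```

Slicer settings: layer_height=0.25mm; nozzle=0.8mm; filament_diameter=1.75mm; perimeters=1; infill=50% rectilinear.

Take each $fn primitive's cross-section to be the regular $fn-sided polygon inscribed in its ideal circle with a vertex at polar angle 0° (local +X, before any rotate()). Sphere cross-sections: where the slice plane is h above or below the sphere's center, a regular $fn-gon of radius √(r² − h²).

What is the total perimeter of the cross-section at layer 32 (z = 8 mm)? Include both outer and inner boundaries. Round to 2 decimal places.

At z = 8 mm: the r=11.5 sphere slices to a regular 24-gon of circumradius 10.954 (√(r²−h²) with h=3.5 from center) (perimeter = 2·24·10.954·sin(180°/24) = 68.63 mm); the cube at (15, 14) is absent (z outside [20.5, 24.5]); the cube at (8, 3) does not reach this height (z outside [19, 30.5]); Taking the union: only the r=11.5 sphere is present, so the union is just that shape — boundary = 68.63 mm. Overall, the cross-section is a single solid region. Total boundary length (outer) = 68.63 mm.

68.63 mm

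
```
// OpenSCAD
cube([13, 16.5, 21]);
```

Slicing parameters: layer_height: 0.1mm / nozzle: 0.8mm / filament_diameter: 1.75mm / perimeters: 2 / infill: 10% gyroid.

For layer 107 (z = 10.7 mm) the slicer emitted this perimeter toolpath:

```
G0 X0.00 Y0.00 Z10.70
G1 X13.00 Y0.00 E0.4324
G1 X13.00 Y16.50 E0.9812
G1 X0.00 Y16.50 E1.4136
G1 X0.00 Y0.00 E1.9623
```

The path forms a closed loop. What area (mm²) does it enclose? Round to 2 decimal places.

214.50 mm²

Apply the shoelace formula to the sequence of (X, Y) vertices; enclosed area = 214.50 mm².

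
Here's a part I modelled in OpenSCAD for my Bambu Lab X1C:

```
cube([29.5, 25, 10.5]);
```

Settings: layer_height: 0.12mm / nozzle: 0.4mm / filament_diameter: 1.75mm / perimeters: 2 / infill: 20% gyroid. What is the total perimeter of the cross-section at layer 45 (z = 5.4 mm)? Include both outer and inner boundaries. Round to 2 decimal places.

109.00 mm

At z = 5.4 mm: the cube is present — its section is the full 29.5×25 rectangle (perimeter 109.00 mm). Overall, the cross-section is a single solid region. Total boundary length (outer) = 109.00 mm.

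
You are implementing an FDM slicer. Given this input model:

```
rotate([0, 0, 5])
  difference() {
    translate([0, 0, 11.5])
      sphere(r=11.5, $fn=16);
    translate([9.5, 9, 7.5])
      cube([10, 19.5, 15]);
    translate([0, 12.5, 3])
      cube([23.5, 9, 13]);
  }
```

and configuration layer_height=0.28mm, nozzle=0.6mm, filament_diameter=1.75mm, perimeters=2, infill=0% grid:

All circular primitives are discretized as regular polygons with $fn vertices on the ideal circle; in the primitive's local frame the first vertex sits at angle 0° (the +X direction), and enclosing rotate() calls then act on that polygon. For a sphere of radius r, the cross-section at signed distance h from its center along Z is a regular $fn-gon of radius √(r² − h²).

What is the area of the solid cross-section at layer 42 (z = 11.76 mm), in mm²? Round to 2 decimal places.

At z = 11.76 mm: the r=11.5 sphere slices to a regular 16-gon of circumradius 11.497 (√(r²−h²) with h=0.26 from center) (area = (16/2)·11.497²·sin(360°/16) = 404.67 mm²); the cube at (9.5, 9) is present — its section is the full 10×19.5 rectangle (area 195.00 mm²); the cube at (0, 12.5) (footprint 23.5×9) is included at this height (area 211.50 mm²); Taking the first minus the rest: starting from the r=11.5 sphere (404.67 mm²), the 10×19.5 cube at (9.5, 9) misses the remaining region (no effect); the 23.5×9 cube at (0, 12.5) misses the remaining region (no effect) — area = 404.67 mm²; (whole slice rotated 5° about Z — lengths, areas and connectivity unchanged). Overall, the cross-section is a single solid region. Net area = 404.67 mm².

404.67 mm²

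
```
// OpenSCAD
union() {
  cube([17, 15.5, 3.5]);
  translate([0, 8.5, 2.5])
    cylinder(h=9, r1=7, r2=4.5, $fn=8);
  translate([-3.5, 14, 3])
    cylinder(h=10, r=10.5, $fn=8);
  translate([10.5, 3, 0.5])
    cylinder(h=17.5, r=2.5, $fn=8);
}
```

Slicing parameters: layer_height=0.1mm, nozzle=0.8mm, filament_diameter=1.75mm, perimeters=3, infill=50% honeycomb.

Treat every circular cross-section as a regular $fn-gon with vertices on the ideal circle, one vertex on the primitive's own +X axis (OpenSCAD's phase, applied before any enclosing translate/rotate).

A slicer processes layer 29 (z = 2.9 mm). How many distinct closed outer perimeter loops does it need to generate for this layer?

At z = 2.9 mm: the cube is present — its section is the full 17×15.5 rectangle; the cone at (0, 8.5) (r1=7→r2=4.5) has section circumradius 6.889 here — a regular 8-gon; the cylinder at (-3.5, 14) does not reach this height (z outside [3, 13]); the r=2.5 cylinder at (10.5, 3) contributes a regular 8-gon of circumradius 2.5; Combining (union): the regions partially overlap (shared area 84.79 mm²), so overlapping operands fuse into one piece — 1 connected region. The result has 1 disconnected region.

1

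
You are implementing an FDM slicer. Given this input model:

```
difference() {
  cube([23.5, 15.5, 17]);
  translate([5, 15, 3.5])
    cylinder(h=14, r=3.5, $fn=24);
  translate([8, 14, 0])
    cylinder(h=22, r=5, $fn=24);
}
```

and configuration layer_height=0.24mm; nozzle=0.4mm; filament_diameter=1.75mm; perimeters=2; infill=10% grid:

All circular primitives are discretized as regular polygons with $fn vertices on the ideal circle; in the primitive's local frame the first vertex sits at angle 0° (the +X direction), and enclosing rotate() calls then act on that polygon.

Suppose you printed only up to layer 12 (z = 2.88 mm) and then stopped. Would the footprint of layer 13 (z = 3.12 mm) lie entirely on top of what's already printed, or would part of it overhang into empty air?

entirely on top

Compare the two slices. At z = 2.88: the cube (footprint 23.5×15.5) is included at this height (area 364.25 mm²); the cylinder at (5, 15) is absent (z outside [3.5, 17.5]); the cylinder at (8, 14): section is a regular 24-gon, circumradius r=5 (area = (24/2)·5.000²·sin(360°/24) = 77.65 mm²); Subtracting the remaining from the first: starting from the 23.5×15.5 cube (364.25 mm²), the r=5 cylinder at (8, 14) partially overlaps it — only the 53.51 mm² overlap (of its 77.65 mm²) is removed, clipping the outline — area = 310.74 mm². At z = 3.12: the cube is present — its section is the full 23.5×15.5 rectangle (area 364.25 mm²); the cylinder at (5, 15) is absent (z outside [3.5, 17.5]); the r=5 cylinder at (8, 14) contributes a regular 24-gon of circumradius 5 (area = (24/2)·5.000²·sin(360°/24) = 77.65 mm²); Taking the first minus the rest: starting from the 23.5×15.5 cube (364.25 mm²), the r=5 cylinder at (8, 14) partially overlaps it — only the 53.51 mm² overlap (of its 77.65 mm²) is removed, clipping the outline — area = 310.74 mm². Checking containment: the cross-section at z = 3.12 is a subset of the cross-section at z = 2.88.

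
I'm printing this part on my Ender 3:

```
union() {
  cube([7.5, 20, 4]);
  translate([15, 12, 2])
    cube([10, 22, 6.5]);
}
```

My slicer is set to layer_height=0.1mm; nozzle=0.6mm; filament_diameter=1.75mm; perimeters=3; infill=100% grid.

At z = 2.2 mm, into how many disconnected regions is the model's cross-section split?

At z = 2.2 mm: the 7.5×20 cube contributes its full rectangle; the 10×22 cube at (15, 12) contributes its full rectangle; Combining (union): the 2 present regions are separate (no shared area or edge), so areas and boundary lengths simply add and each stays a separate island — 2 connected regions. The result has 2 disconnected regions.

2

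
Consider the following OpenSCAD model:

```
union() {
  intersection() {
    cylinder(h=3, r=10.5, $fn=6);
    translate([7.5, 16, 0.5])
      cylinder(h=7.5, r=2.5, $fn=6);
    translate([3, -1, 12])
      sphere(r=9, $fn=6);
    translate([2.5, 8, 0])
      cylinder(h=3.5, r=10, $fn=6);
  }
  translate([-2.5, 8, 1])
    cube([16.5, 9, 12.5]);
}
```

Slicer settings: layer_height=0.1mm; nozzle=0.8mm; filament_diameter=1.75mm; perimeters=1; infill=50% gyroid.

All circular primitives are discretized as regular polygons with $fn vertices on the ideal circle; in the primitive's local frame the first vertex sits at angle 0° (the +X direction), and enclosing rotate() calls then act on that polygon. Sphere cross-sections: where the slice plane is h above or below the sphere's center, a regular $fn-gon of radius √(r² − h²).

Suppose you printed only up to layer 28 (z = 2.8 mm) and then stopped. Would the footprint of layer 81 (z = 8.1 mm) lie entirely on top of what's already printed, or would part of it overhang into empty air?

entirely on top

Compare the two slices. At z = 2.8: the r=10.5 cylinder contributes a regular 6-gon of circumradius 10.5 (area = (6/2)·10.500²·sin(360°/6) = 286.44 mm²); the cylinder at (7.5, 16): section is a regular 6-gon, circumradius r=2.5 (area = (6/2)·2.500²·sin(360°/6) = 16.24 mm²); the sphere at (3, -1) is not intersected at this z (|z−center|=9.200 > r=9); the r=10 cylinder at (2.5, 8) gives a regular 6-gon of circumradius 10 (constant along its height) (area = (6/2)·10.000²·sin(360°/6) = 259.81 mm²); Keeping only the common overlap: at least one operand is absent at this height, so nothing remains; the cube at (-2.5, 8) (footprint 16.5×9) is included at this height (area 148.50 mm²); Combining (union): only the 16.5×9 cube at (-2.5, 8) is present, so the union is just that shape — area = 148.50 mm². At z = 8.1: the cylinder is absent (z outside [0, 3]); the cylinder at (7.5, 16) does not reach this height (z outside [0.5, 8]); the sphere at (3, -1): section is a regular 6-gon, circumradius = √(r²−h²) = √(9²−3.9²) = 8.111 (area = (6/2)·8.111²·sin(360°/6) = 170.93 mm²); the cylinder at (2.5, 8) does not reach this height (z outside [0, 3.5]); After intersecting: at least one operand is absent at this height, so nothing remains; the cube at (-2.5, 8) (footprint 16.5×9) is included at this height (area 148.50 mm²); Combining (union): only the 16.5×9 cube at (-2.5, 8) is present, so the union is just that shape — area = 148.50 mm². Checking containment: the cross-section at z = 8.1 is a subset of the cross-section at z = 2.8.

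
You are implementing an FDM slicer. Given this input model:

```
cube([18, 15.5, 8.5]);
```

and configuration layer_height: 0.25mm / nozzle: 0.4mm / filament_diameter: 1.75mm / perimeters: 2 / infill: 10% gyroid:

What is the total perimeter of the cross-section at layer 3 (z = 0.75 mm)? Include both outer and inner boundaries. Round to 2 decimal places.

67.00 mm

At z = 0.75 mm: the cube (footprint 18×15.5) is included at this height (perimeter 67.00 mm). Overall, the cross-section is a single solid region. Total boundary length (outer) = 67.00 mm.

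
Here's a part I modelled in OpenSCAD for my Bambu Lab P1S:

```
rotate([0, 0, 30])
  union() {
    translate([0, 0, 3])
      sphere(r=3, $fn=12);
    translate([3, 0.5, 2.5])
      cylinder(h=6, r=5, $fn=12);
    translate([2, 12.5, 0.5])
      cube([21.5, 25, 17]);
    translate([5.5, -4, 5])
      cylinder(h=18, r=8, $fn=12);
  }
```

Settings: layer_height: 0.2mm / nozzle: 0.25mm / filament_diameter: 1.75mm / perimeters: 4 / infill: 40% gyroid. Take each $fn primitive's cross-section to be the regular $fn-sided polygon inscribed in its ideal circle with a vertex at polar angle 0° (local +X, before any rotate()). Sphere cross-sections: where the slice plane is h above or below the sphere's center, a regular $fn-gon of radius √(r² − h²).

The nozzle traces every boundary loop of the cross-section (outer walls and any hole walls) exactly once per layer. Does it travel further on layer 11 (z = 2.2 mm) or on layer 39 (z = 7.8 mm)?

layer 39 (z = 7.8 mm)

Layer 11 (z = 2.2): the r=3 sphere contributes a regular 12-gon of circumradius √(3²−0.8²) = 2.891 (perimeter = 2·12·2.891·sin(180°/12) = 17.96 mm); the cylinder at (3, 0.5) is not intersected at this z (z outside [2.5, 8.5]); the cube at (2, 12.5) is present — its section is the full 21.5×25 rectangle (perimeter 93.00 mm); the cylinder at (5.5, -4) does not reach this height (z outside [5, 23]); Taking the union: the 2 present regions are separate (no shared area or edge), so areas and boundary lengths simply add and each stays a separate island — boundary = 110.96 mm; (whole slice rotated 30° about Z — lengths, areas and connectivity unchanged). So its perimeter = 110.96 mm. Layer 39 (z = 7.8): the sphere is not intersected at this z (|z−center|=4.800 > r=3); the cylinder at (3, 0.5): section is a regular 12-gon, circumradius r=5 (perimeter = 2·12·5.000·sin(180°/12) = 31.06 mm); the 21.5×25 cube at (2, 12.5) contributes its full rectangle (perimeter 93.00 mm); the r=8 cylinder at (5.5, -4) gives a regular 12-gon of circumradius 8 (constant along its height) (perimeter = 2·12·8.000·sin(180°/12) = 49.69 mm); Merging all regions: the regions partially overlap (shared area 58.36 mm²), so the edge portions inside another operand are dropped and the merged outline is re-measured after clipping — boundary = 145.71 mm; (whole slice rotated 30° about Z — lengths, areas and connectivity unchanged). So its perimeter = 145.71 mm. Layer 39 is larger (145.71 vs 110.96 mm).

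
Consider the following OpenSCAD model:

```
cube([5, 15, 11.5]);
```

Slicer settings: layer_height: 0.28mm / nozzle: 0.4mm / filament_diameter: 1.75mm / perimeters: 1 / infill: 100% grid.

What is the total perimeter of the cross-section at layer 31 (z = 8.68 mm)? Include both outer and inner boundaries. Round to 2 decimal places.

At z = 8.68 mm: the 5×15 cube contributes its full rectangle (perimeter 40.00 mm). Overall, the cross-section is a single solid region. Total boundary length (outer) = 40.00 mm.

40.00 mm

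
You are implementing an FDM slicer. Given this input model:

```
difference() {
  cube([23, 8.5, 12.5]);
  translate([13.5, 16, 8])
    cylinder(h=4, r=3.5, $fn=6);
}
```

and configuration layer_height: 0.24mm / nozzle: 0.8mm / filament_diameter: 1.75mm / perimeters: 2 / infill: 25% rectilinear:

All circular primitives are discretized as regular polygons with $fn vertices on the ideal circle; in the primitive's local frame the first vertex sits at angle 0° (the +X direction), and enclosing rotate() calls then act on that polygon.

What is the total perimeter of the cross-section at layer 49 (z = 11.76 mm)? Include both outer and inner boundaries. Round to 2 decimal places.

63.00 mm

At z = 11.76 mm: the cube (footprint 23×8.5) is included at this height (perimeter 63.00 mm); the cylinder at (13.5, 16): section is a regular 6-gon, circumradius r=3.5 (perimeter = 2·6·3.500·sin(180°/6) = 21.00 mm); Subtracting the remaining from the first: starting from the 23×8.5 cube, the r=3.5 cylinder at (13.5, 16) misses the remaining region (no effect) — boundary = 63.00 mm. Overall, the cross-section is a single solid region. Total boundary length (outer) = 63.00 mm.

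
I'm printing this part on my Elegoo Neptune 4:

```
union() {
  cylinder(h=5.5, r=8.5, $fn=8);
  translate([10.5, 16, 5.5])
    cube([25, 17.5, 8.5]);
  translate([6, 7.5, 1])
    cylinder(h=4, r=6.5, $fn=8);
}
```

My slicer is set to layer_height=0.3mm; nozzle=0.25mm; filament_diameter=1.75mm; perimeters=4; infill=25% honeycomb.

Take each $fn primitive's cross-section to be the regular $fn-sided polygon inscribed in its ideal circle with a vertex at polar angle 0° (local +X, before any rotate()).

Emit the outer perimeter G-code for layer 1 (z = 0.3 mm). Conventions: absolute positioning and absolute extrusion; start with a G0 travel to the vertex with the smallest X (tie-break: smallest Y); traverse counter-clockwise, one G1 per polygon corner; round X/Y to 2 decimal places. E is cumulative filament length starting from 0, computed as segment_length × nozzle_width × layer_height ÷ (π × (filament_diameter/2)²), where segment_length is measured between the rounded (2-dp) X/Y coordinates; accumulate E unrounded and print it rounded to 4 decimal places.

At z = 0.3 mm: the cylinder: section is a regular 8-gon, circumradius r=8.5; the cube at (10.5, 16) does not reach this height (z outside [5.5, 14]); the cylinder at (6, 7.5) is absent (z outside [1, 5]); Combining (union): only the r=8.5 cylinder is present, so the union is just that shape — 1 connected region. The outline is a single polygon with 8 vertices. Extrusion per mm of travel: 0.25 × 0.3 / (π × 0.875²) = 0.031181. Accumulating E over each segment gives final E = 1.6228.

G0 X-8.50 Y0.00 Z0.30
G1 X-6.01 Y-6.01 E0.2028
G1 X0.00 Y-8.50 E0.4057
G1 X6.01 Y-6.01 E0.6085
G1 X8.50 Y0.00 E0.8114
G1 X6.01 Y6.01 E1.0142
G1 X0.00 Y8.50 E1.2171
G1 X-6.01 Y6.01 E1.4199
G1 X-8.50 Y0.00 E1.6228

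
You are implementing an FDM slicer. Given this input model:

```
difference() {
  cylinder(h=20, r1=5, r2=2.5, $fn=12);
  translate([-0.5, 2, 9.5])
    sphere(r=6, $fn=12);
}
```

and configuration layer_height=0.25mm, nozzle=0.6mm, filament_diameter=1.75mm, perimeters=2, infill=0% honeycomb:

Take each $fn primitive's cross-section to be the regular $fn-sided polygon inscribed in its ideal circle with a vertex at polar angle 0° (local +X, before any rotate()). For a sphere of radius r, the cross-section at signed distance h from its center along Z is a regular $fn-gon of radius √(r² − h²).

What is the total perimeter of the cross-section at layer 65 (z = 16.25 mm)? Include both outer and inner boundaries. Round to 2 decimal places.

At z = 16.25 mm: the cone contributes a regular 12-gon of circumradius 2.969 (interpolated between r1=5 and r2=2.5 at t=0.812) (perimeter = 2·12·2.969·sin(180°/12) = 18.44 mm); the sphere at (-0.5, 2) is absent (|z−center|=6.750 > r=6); After the difference (first − rest): none of the subtracted shapes is present at this height, so the cone is unchanged — boundary = 18.44 mm. Overall, the cross-section is a single solid region. Total boundary length (outer) = 18.44 mm.

18.44 mm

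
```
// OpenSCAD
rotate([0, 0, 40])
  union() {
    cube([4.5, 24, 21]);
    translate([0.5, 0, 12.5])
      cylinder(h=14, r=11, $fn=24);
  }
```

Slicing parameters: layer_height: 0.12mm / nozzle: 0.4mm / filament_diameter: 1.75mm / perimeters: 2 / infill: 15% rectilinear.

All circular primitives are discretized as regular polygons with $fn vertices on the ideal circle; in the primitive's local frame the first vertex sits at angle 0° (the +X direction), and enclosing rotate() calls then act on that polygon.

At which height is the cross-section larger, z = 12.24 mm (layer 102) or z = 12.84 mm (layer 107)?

layer 107 (z = 12.84 mm)

Layer 102 (z = 12.24): the cube is present — its section is the full 4.5×24 rectangle (area 108.00 mm²); the cylinder at (0.5, 0) does not reach this height (z outside [12.5, 26.5]); Combining (union): only the 4.5×24 cube is present, so the union is just that shape — area = 108.00 mm²; (rotated 40° about Z; rotation is an isometry so areas/perimeters/island counts are preserved). So its area = 108.00 mm². Layer 107 (z = 12.84): the 4.5×24 cube contributes its full rectangle (area 108.00 mm²); the r=11 cylinder at (0.5, 0) contributes a regular 24-gon of circumradius 11 (area = (24/2)·11.000²·sin(360°/24) = 375.81 mm²); Taking the union: the regions partially overlap — summed areas 483.81 mm² minus the doubly-counted overlap 48.24 mm² gives 435.56 mm² — area = 435.56 mm²; (whole slice rotated 40° about Z — lengths, areas and connectivity unchanged). So its area = 435.56 mm². Layer 107 is larger (435.56 vs 108.00 mm²).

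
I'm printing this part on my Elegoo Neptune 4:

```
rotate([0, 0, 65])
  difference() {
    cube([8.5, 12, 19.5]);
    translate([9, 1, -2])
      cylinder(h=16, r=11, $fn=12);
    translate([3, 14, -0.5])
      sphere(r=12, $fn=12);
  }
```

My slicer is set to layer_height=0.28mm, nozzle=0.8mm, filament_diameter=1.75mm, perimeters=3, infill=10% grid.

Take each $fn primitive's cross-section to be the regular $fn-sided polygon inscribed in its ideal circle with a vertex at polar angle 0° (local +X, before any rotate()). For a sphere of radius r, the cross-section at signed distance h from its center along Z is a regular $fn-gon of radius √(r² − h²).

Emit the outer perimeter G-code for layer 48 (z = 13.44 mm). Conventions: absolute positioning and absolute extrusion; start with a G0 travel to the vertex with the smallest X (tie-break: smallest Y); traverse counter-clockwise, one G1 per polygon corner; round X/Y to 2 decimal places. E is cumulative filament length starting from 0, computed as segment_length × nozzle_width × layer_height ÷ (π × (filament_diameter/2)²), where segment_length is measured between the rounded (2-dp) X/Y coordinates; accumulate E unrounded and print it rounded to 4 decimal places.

At z = 13.44 mm: the cube (footprint 8.5×12) is included at this height; the r=11 cylinder at (9, 1) gives a regular 12-gon of circumradius 11 (constant along its height); the sphere at (3, 14) is absent (|z−center|=13.940 > r=12); Subtracting the remaining from the first: starting from the 8.5×12 cube, the r=11 cylinder at (9, 1) partially overlaps it — only the 86.70 mm² overlap (of its 363.00 mm²) is removed, clipping the outline — 1 connected region; (rotated 65° about Z; rotation is an isometry so areas/perimeters/island counts are preserved). The outline is a single polygon with 5 vertices. Extrusion per mm of travel: 0.8 × 0.28 / (π × 0.875²) = 0.093128. Accumulating E over each segment gives final E = 2.2113.

G0 X-10.88 Y5.07 Z13.44
G1 X-6.37 Y2.97 E0.4633
G1 X-8.06 Y7.62 E0.9241
G1 X-7.16 Y12.72 E1.4064
G1 X-7.28 Y12.78 E1.4189
G1 X-10.88 Y5.07 E2.2113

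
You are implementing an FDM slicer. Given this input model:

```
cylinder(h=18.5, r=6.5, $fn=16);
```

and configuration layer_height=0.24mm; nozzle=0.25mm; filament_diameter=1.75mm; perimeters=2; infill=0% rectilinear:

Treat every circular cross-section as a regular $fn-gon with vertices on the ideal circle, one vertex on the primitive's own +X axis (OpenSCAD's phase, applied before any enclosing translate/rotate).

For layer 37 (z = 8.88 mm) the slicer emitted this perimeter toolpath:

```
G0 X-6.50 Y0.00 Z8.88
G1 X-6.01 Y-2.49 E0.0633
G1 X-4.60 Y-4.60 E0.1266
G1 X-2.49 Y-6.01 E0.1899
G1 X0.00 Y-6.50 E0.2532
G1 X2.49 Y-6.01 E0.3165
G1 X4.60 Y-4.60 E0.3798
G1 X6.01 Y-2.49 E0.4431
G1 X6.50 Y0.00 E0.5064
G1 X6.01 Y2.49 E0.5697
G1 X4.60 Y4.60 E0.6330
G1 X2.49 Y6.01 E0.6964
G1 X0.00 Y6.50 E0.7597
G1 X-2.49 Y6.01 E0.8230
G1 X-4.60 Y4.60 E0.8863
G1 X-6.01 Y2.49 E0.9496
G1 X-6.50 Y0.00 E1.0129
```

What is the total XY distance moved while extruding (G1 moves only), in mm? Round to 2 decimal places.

40.60 mm

Sum the Euclidean lengths of each G1 segment: total = 40.60 mm.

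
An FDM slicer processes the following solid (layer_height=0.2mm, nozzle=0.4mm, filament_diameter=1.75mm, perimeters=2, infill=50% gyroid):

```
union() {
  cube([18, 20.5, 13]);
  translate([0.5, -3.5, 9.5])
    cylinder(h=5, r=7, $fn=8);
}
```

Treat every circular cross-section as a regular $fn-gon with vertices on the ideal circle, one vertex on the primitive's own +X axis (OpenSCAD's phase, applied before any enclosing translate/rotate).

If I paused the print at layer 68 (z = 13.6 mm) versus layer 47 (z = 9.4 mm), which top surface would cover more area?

layer 47 (z = 9.4 mm)

Layer 68 (z = 13.6): the cube does not reach this height (z outside [0, 13]); the r=7 cylinder at (0.5, -3.5) contributes a regular 8-gon of circumradius 7 (area = (8/2)·7.000²·sin(360°/8) = 138.59 mm²); Taking the union: only the r=7 cylinder at (0.5, -3.5) is present, so the union is just that shape — area = 138.59 mm². So its area = 138.59 mm². Layer 47 (z = 9.4): the 18×20.5 cube contributes its full rectangle (area 369.00 mm²); the cylinder at (0.5, -3.5) does not reach this height (z outside [9.5, 14.5]); Combining (union): only the 18×20.5 cube is present, so the union is just that shape — area = 369.00 mm². So its area = 369.00 mm². Layer 47 is larger (369.00 vs 138.59 mm²).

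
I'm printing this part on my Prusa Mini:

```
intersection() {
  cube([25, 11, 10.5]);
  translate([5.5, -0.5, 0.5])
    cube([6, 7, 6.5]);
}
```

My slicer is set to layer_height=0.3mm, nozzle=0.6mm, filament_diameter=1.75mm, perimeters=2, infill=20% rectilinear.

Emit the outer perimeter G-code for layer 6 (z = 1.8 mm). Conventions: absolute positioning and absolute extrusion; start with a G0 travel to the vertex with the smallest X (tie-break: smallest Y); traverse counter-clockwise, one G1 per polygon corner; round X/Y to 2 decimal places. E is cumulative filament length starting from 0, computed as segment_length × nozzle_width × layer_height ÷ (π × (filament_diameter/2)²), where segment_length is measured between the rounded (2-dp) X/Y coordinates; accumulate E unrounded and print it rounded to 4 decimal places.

G0 X5.50 Y0.00 Z1.80
G1 X11.50 Y0.00 E0.4490
G1 X11.50 Y6.50 E0.9354
G1 X5.50 Y6.50 E1.3845
G1 X5.50 Y0.00 E1.8709

At z = 1.8 mm: the 25×11 cube contributes its full rectangle; the cube at (5.5, -0.5) is present — its section is the full 6×7 rectangle; Taking the intersection: the 6×7 cube at (5.5, -0.5) partially overlaps the 25×11 cube; clipping to the common part keeps 39.00 mm² — 1 connected region. The outline is a single polygon with 4 vertices. Extrusion per mm of travel: 0.6 × 0.3 / (π × 0.875²) = 0.074835. Accumulating E over each segment gives final E = 1.8709.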